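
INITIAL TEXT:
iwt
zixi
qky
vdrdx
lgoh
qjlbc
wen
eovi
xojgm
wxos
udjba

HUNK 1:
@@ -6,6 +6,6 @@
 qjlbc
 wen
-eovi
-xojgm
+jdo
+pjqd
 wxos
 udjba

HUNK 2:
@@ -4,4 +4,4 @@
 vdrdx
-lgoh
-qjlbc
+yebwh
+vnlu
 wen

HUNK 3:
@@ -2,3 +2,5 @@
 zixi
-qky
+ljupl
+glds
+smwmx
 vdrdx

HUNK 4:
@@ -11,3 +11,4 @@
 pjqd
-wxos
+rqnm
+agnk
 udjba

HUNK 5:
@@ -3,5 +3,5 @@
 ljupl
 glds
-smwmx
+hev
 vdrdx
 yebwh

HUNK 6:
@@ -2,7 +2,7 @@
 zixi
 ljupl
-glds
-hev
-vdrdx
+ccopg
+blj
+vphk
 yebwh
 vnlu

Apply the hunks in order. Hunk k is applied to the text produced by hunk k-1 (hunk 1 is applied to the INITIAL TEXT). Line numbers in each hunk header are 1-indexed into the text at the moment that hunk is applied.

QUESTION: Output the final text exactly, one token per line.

Answer: iwt
zixi
ljupl
ccopg
blj
vphk
yebwh
vnlu
wen
jdo
pjqd
rqnm
agnk
udjba

Derivation:
Hunk 1: at line 6 remove [eovi,xojgm] add [jdo,pjqd] -> 11 lines: iwt zixi qky vdrdx lgoh qjlbc wen jdo pjqd wxos udjba
Hunk 2: at line 4 remove [lgoh,qjlbc] add [yebwh,vnlu] -> 11 lines: iwt zixi qky vdrdx yebwh vnlu wen jdo pjqd wxos udjba
Hunk 3: at line 2 remove [qky] add [ljupl,glds,smwmx] -> 13 lines: iwt zixi ljupl glds smwmx vdrdx yebwh vnlu wen jdo pjqd wxos udjba
Hunk 4: at line 11 remove [wxos] add [rqnm,agnk] -> 14 lines: iwt zixi ljupl glds smwmx vdrdx yebwh vnlu wen jdo pjqd rqnm agnk udjba
Hunk 5: at line 3 remove [smwmx] add [hev] -> 14 lines: iwt zixi ljupl glds hev vdrdx yebwh vnlu wen jdo pjqd rqnm agnk udjba
Hunk 6: at line 2 remove [glds,hev,vdrdx] add [ccopg,blj,vphk] -> 14 lines: iwt zixi ljupl ccopg blj vphk yebwh vnlu wen jdo pjqd rqnm agnk udjba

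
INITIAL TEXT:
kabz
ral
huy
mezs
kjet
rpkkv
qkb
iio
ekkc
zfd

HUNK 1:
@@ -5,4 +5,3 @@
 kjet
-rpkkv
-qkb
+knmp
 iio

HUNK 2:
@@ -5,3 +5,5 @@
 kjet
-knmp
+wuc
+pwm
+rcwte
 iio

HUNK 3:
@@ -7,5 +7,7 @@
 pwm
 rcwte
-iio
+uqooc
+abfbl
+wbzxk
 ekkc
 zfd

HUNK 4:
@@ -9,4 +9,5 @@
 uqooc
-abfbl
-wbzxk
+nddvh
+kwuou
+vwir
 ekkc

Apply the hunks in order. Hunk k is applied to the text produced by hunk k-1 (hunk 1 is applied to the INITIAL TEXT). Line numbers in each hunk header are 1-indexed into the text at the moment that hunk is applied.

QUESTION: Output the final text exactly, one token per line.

Hunk 1: at line 5 remove [rpkkv,qkb] add [knmp] -> 9 lines: kabz ral huy mezs kjet knmp iio ekkc zfd
Hunk 2: at line 5 remove [knmp] add [wuc,pwm,rcwte] -> 11 lines: kabz ral huy mezs kjet wuc pwm rcwte iio ekkc zfd
Hunk 3: at line 7 remove [iio] add [uqooc,abfbl,wbzxk] -> 13 lines: kabz ral huy mezs kjet wuc pwm rcwte uqooc abfbl wbzxk ekkc zfd
Hunk 4: at line 9 remove [abfbl,wbzxk] add [nddvh,kwuou,vwir] -> 14 lines: kabz ral huy mezs kjet wuc pwm rcwte uqooc nddvh kwuou vwir ekkc zfd

Answer: kabz
ral
huy
mezs
kjet
wuc
pwm
rcwte
uqooc
nddvh
kwuou
vwir
ekkc
zfd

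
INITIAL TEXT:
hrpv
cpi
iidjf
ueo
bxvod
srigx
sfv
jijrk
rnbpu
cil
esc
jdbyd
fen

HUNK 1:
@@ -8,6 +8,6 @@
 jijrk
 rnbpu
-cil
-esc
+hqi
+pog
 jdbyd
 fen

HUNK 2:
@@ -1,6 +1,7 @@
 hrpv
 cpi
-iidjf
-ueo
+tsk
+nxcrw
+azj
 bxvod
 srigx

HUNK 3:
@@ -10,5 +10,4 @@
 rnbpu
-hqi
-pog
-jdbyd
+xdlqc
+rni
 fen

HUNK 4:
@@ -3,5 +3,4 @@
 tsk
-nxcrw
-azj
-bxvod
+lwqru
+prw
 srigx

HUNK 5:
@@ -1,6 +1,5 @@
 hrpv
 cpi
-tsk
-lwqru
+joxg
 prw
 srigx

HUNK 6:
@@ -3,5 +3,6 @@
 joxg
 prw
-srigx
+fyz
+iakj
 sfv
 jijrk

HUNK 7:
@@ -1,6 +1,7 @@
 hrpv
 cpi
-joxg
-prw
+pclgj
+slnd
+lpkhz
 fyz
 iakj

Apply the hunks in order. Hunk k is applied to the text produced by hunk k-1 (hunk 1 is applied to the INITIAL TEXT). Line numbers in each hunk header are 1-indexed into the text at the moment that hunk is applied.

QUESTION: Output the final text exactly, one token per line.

Hunk 1: at line 8 remove [cil,esc] add [hqi,pog] -> 13 lines: hrpv cpi iidjf ueo bxvod srigx sfv jijrk rnbpu hqi pog jdbyd fen
Hunk 2: at line 1 remove [iidjf,ueo] add [tsk,nxcrw,azj] -> 14 lines: hrpv cpi tsk nxcrw azj bxvod srigx sfv jijrk rnbpu hqi pog jdbyd fen
Hunk 3: at line 10 remove [hqi,pog,jdbyd] add [xdlqc,rni] -> 13 lines: hrpv cpi tsk nxcrw azj bxvod srigx sfv jijrk rnbpu xdlqc rni fen
Hunk 4: at line 3 remove [nxcrw,azj,bxvod] add [lwqru,prw] -> 12 lines: hrpv cpi tsk lwqru prw srigx sfv jijrk rnbpu xdlqc rni fen
Hunk 5: at line 1 remove [tsk,lwqru] add [joxg] -> 11 lines: hrpv cpi joxg prw srigx sfv jijrk rnbpu xdlqc rni fen
Hunk 6: at line 3 remove [srigx] add [fyz,iakj] -> 12 lines: hrpv cpi joxg prw fyz iakj sfv jijrk rnbpu xdlqc rni fen
Hunk 7: at line 1 remove [joxg,prw] add [pclgj,slnd,lpkhz] -> 13 lines: hrpv cpi pclgj slnd lpkhz fyz iakj sfv jijrk rnbpu xdlqc rni fen

Answer: hrpv
cpi
pclgj
slnd
lpkhz
fyz
iakj
sfv
jijrk
rnbpu
xdlqc
rni
fen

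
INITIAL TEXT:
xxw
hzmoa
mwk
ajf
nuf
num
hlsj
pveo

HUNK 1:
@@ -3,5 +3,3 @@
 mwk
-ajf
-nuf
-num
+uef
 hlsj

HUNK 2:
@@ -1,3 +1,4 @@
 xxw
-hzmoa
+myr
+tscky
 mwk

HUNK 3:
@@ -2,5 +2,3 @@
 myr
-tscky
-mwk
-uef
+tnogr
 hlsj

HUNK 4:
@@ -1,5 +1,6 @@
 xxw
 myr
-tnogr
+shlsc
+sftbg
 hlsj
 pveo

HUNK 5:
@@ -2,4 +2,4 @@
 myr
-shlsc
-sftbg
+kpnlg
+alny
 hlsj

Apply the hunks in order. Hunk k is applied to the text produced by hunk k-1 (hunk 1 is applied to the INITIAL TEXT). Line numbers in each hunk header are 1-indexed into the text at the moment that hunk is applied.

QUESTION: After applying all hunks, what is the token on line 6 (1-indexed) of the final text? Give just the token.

Answer: pveo

Derivation:
Hunk 1: at line 3 remove [ajf,nuf,num] add [uef] -> 6 lines: xxw hzmoa mwk uef hlsj pveo
Hunk 2: at line 1 remove [hzmoa] add [myr,tscky] -> 7 lines: xxw myr tscky mwk uef hlsj pveo
Hunk 3: at line 2 remove [tscky,mwk,uef] add [tnogr] -> 5 lines: xxw myr tnogr hlsj pveo
Hunk 4: at line 1 remove [tnogr] add [shlsc,sftbg] -> 6 lines: xxw myr shlsc sftbg hlsj pveo
Hunk 5: at line 2 remove [shlsc,sftbg] add [kpnlg,alny] -> 6 lines: xxw myr kpnlg alny hlsj pveo
Final line 6: pveo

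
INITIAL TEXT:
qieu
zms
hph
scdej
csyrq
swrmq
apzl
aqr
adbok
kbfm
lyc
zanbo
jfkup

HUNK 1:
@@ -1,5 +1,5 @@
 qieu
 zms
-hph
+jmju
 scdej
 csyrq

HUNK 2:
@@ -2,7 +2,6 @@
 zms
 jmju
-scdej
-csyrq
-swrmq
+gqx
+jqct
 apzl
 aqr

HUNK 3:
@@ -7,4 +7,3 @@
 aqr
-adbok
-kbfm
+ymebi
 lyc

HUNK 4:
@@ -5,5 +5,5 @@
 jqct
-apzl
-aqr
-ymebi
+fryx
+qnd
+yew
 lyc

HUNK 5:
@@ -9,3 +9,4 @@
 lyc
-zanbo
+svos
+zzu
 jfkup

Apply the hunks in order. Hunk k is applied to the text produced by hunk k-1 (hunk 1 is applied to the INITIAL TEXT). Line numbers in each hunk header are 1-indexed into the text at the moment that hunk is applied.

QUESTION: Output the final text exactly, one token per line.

Answer: qieu
zms
jmju
gqx
jqct
fryx
qnd
yew
lyc
svos
zzu
jfkup

Derivation:
Hunk 1: at line 1 remove [hph] add [jmju] -> 13 lines: qieu zms jmju scdej csyrq swrmq apzl aqr adbok kbfm lyc zanbo jfkup
Hunk 2: at line 2 remove [scdej,csyrq,swrmq] add [gqx,jqct] -> 12 lines: qieu zms jmju gqx jqct apzl aqr adbok kbfm lyc zanbo jfkup
Hunk 3: at line 7 remove [adbok,kbfm] add [ymebi] -> 11 lines: qieu zms jmju gqx jqct apzl aqr ymebi lyc zanbo jfkup
Hunk 4: at line 5 remove [apzl,aqr,ymebi] add [fryx,qnd,yew] -> 11 lines: qieu zms jmju gqx jqct fryx qnd yew lyc zanbo jfkup
Hunk 5: at line 9 remove [zanbo] add [svos,zzu] -> 12 lines: qieu zms jmju gqx jqct fryx qnd yew lyc svos zzu jfkup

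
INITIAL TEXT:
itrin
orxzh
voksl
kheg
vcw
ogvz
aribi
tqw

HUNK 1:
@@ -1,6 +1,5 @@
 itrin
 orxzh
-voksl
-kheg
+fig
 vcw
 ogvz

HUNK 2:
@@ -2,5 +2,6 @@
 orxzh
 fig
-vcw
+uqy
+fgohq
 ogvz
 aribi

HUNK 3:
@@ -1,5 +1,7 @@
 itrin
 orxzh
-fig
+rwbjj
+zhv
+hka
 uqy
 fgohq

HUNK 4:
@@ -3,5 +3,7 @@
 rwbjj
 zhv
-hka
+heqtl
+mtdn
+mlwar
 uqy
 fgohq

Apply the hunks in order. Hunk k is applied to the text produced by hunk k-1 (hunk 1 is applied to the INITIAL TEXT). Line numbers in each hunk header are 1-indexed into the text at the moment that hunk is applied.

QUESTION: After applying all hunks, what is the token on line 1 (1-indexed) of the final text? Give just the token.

Hunk 1: at line 1 remove [voksl,kheg] add [fig] -> 7 lines: itrin orxzh fig vcw ogvz aribi tqw
Hunk 2: at line 2 remove [vcw] add [uqy,fgohq] -> 8 lines: itrin orxzh fig uqy fgohq ogvz aribi tqw
Hunk 3: at line 1 remove [fig] add [rwbjj,zhv,hka] -> 10 lines: itrin orxzh rwbjj zhv hka uqy fgohq ogvz aribi tqw
Hunk 4: at line 3 remove [hka] add [heqtl,mtdn,mlwar] -> 12 lines: itrin orxzh rwbjj zhv heqtl mtdn mlwar uqy fgohq ogvz aribi tqw
Final line 1: itrin

Answer: itrin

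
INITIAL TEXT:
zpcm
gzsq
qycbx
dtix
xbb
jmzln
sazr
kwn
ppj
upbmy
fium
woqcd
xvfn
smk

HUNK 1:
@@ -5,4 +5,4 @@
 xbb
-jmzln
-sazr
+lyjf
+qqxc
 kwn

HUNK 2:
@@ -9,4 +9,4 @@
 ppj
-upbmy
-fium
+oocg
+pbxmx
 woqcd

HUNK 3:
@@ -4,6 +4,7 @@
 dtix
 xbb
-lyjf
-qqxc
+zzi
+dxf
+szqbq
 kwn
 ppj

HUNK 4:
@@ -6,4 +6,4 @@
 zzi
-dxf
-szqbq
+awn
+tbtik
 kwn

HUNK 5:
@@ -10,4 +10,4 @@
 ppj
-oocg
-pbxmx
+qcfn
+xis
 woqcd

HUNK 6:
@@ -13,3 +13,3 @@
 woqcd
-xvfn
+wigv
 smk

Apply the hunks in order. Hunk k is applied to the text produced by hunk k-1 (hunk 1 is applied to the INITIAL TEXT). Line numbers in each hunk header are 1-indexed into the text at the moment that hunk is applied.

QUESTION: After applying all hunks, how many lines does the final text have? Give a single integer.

Answer: 15

Derivation:
Hunk 1: at line 5 remove [jmzln,sazr] add [lyjf,qqxc] -> 14 lines: zpcm gzsq qycbx dtix xbb lyjf qqxc kwn ppj upbmy fium woqcd xvfn smk
Hunk 2: at line 9 remove [upbmy,fium] add [oocg,pbxmx] -> 14 lines: zpcm gzsq qycbx dtix xbb lyjf qqxc kwn ppj oocg pbxmx woqcd xvfn smk
Hunk 3: at line 4 remove [lyjf,qqxc] add [zzi,dxf,szqbq] -> 15 lines: zpcm gzsq qycbx dtix xbb zzi dxf szqbq kwn ppj oocg pbxmx woqcd xvfn smk
Hunk 4: at line 6 remove [dxf,szqbq] add [awn,tbtik] -> 15 lines: zpcm gzsq qycbx dtix xbb zzi awn tbtik kwn ppj oocg pbxmx woqcd xvfn smk
Hunk 5: at line 10 remove [oocg,pbxmx] add [qcfn,xis] -> 15 lines: zpcm gzsq qycbx dtix xbb zzi awn tbtik kwn ppj qcfn xis woqcd xvfn smk
Hunk 6: at line 13 remove [xvfn] add [wigv] -> 15 lines: zpcm gzsq qycbx dtix xbb zzi awn tbtik kwn ppj qcfn xis woqcd wigv smk
Final line count: 15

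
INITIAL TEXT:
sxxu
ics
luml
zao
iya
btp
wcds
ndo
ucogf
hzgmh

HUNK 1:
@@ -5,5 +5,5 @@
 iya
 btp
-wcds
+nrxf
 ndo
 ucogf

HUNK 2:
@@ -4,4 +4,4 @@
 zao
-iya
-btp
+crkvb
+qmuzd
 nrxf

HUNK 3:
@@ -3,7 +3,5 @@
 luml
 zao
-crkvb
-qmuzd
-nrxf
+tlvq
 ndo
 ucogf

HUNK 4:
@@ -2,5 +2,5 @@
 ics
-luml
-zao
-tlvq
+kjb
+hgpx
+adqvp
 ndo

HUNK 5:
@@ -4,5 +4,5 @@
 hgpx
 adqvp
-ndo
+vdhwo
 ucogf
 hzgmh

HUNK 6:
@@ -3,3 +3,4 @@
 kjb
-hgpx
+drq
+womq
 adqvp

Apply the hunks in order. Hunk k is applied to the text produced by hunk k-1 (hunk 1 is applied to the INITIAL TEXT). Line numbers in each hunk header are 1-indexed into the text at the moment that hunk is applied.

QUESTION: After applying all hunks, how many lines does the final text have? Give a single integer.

Answer: 9

Derivation:
Hunk 1: at line 5 remove [wcds] add [nrxf] -> 10 lines: sxxu ics luml zao iya btp nrxf ndo ucogf hzgmh
Hunk 2: at line 4 remove [iya,btp] add [crkvb,qmuzd] -> 10 lines: sxxu ics luml zao crkvb qmuzd nrxf ndo ucogf hzgmh
Hunk 3: at line 3 remove [crkvb,qmuzd,nrxf] add [tlvq] -> 8 lines: sxxu ics luml zao tlvq ndo ucogf hzgmh
Hunk 4: at line 2 remove [luml,zao,tlvq] add [kjb,hgpx,adqvp] -> 8 lines: sxxu ics kjb hgpx adqvp ndo ucogf hzgmh
Hunk 5: at line 4 remove [ndo] add [vdhwo] -> 8 lines: sxxu ics kjb hgpx adqvp vdhwo ucogf hzgmh
Hunk 6: at line 3 remove [hgpx] add [drq,womq] -> 9 lines: sxxu ics kjb drq womq adqvp vdhwo ucogf hzgmh
Final line count: 9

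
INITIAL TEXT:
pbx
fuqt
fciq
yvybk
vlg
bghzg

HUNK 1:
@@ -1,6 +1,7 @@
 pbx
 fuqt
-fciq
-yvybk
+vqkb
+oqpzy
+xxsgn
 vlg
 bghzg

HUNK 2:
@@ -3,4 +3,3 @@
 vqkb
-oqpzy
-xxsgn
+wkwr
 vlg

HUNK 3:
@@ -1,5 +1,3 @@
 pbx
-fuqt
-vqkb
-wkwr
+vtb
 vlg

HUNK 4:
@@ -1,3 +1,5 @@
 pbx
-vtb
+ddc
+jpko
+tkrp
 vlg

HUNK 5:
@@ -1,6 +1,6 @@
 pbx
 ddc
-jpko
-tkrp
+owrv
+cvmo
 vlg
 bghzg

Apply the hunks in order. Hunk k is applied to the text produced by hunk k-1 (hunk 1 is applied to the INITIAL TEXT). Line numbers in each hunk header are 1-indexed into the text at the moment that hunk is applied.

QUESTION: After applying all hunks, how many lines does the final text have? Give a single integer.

Hunk 1: at line 1 remove [fciq,yvybk] add [vqkb,oqpzy,xxsgn] -> 7 lines: pbx fuqt vqkb oqpzy xxsgn vlg bghzg
Hunk 2: at line 3 remove [oqpzy,xxsgn] add [wkwr] -> 6 lines: pbx fuqt vqkb wkwr vlg bghzg
Hunk 3: at line 1 remove [fuqt,vqkb,wkwr] add [vtb] -> 4 lines: pbx vtb vlg bghzg
Hunk 4: at line 1 remove [vtb] add [ddc,jpko,tkrp] -> 6 lines: pbx ddc jpko tkrp vlg bghzg
Hunk 5: at line 1 remove [jpko,tkrp] add [owrv,cvmo] -> 6 lines: pbx ddc owrv cvmo vlg bghzg
Final line count: 6

Answer: 6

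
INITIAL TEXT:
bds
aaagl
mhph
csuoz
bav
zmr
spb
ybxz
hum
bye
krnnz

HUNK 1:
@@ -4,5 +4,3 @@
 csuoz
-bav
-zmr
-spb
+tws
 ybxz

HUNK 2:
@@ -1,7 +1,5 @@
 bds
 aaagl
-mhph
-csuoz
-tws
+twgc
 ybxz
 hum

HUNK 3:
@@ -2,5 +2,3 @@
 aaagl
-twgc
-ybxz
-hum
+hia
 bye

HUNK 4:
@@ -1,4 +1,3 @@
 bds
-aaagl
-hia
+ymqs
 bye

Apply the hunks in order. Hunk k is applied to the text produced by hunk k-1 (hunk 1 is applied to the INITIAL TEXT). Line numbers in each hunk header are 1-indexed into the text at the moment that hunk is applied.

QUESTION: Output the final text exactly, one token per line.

Answer: bds
ymqs
bye
krnnz

Derivation:
Hunk 1: at line 4 remove [bav,zmr,spb] add [tws] -> 9 lines: bds aaagl mhph csuoz tws ybxz hum bye krnnz
Hunk 2: at line 1 remove [mhph,csuoz,tws] add [twgc] -> 7 lines: bds aaagl twgc ybxz hum bye krnnz
Hunk 3: at line 2 remove [twgc,ybxz,hum] add [hia] -> 5 lines: bds aaagl hia bye krnnz
Hunk 4: at line 1 remove [aaagl,hia] add [ymqs] -> 4 lines: bds ymqs bye krnnz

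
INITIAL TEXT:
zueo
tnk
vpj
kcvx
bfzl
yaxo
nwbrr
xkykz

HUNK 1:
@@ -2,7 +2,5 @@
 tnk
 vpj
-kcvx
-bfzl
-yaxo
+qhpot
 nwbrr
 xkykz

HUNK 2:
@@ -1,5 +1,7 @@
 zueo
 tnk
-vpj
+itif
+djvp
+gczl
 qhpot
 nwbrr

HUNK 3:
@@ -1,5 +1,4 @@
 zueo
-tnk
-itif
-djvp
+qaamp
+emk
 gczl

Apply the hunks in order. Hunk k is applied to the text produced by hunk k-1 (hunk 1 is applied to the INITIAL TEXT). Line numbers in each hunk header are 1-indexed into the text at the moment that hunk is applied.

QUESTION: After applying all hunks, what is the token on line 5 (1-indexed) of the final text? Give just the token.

Hunk 1: at line 2 remove [kcvx,bfzl,yaxo] add [qhpot] -> 6 lines: zueo tnk vpj qhpot nwbrr xkykz
Hunk 2: at line 1 remove [vpj] add [itif,djvp,gczl] -> 8 lines: zueo tnk itif djvp gczl qhpot nwbrr xkykz
Hunk 3: at line 1 remove [tnk,itif,djvp] add [qaamp,emk] -> 7 lines: zueo qaamp emk gczl qhpot nwbrr xkykz
Final line 5: qhpot

Answer: qhpot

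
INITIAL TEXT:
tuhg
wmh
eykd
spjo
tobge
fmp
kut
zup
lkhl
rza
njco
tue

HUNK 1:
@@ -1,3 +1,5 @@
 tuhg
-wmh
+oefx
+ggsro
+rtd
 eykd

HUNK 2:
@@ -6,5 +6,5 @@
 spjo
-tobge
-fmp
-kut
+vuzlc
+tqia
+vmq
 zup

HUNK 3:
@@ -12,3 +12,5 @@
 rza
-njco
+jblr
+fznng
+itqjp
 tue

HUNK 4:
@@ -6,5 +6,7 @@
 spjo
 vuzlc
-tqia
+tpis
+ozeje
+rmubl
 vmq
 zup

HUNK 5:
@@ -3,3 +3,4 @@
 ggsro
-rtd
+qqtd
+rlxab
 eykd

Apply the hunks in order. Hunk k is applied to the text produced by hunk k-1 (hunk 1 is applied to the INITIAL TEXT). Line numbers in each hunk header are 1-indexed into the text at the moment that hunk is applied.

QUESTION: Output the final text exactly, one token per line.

Hunk 1: at line 1 remove [wmh] add [oefx,ggsro,rtd] -> 14 lines: tuhg oefx ggsro rtd eykd spjo tobge fmp kut zup lkhl rza njco tue
Hunk 2: at line 6 remove [tobge,fmp,kut] add [vuzlc,tqia,vmq] -> 14 lines: tuhg oefx ggsro rtd eykd spjo vuzlc tqia vmq zup lkhl rza njco tue
Hunk 3: at line 12 remove [njco] add [jblr,fznng,itqjp] -> 16 lines: tuhg oefx ggsro rtd eykd spjo vuzlc tqia vmq zup lkhl rza jblr fznng itqjp tue
Hunk 4: at line 6 remove [tqia] add [tpis,ozeje,rmubl] -> 18 lines: tuhg oefx ggsro rtd eykd spjo vuzlc tpis ozeje rmubl vmq zup lkhl rza jblr fznng itqjp tue
Hunk 5: at line 3 remove [rtd] add [qqtd,rlxab] -> 19 lines: tuhg oefx ggsro qqtd rlxab eykd spjo vuzlc tpis ozeje rmubl vmq zup lkhl rza jblr fznng itqjp tue

Answer: tuhg
oefx
ggsro
qqtd
rlxab
eykd
spjo
vuzlc
tpis
ozeje
rmubl
vmq
zup
lkhl
rza
jblr
fznng
itqjp
tue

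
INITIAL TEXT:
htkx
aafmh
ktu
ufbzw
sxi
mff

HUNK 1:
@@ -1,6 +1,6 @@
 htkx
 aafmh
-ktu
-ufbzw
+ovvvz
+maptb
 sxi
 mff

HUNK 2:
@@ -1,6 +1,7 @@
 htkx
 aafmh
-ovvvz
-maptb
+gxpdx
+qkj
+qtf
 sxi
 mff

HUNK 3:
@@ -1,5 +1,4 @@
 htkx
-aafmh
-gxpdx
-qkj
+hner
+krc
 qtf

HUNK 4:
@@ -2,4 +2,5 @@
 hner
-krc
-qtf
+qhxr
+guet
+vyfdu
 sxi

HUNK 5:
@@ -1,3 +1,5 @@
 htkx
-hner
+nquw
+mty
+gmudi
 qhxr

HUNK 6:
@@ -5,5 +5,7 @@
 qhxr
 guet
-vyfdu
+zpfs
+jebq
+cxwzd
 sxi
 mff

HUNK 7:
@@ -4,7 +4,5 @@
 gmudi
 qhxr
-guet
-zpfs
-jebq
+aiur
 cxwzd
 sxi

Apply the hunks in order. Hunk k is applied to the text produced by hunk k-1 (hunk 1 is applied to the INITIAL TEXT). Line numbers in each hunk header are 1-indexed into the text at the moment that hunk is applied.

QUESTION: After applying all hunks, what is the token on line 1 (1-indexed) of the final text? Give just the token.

Answer: htkx

Derivation:
Hunk 1: at line 1 remove [ktu,ufbzw] add [ovvvz,maptb] -> 6 lines: htkx aafmh ovvvz maptb sxi mff
Hunk 2: at line 1 remove [ovvvz,maptb] add [gxpdx,qkj,qtf] -> 7 lines: htkx aafmh gxpdx qkj qtf sxi mff
Hunk 3: at line 1 remove [aafmh,gxpdx,qkj] add [hner,krc] -> 6 lines: htkx hner krc qtf sxi mff
Hunk 4: at line 2 remove [krc,qtf] add [qhxr,guet,vyfdu] -> 7 lines: htkx hner qhxr guet vyfdu sxi mff
Hunk 5: at line 1 remove [hner] add [nquw,mty,gmudi] -> 9 lines: htkx nquw mty gmudi qhxr guet vyfdu sxi mff
Hunk 6: at line 5 remove [vyfdu] add [zpfs,jebq,cxwzd] -> 11 lines: htkx nquw mty gmudi qhxr guet zpfs jebq cxwzd sxi mff
Hunk 7: at line 4 remove [guet,zpfs,jebq] add [aiur] -> 9 lines: htkx nquw mty gmudi qhxr aiur cxwzd sxi mff
Final line 1: htkx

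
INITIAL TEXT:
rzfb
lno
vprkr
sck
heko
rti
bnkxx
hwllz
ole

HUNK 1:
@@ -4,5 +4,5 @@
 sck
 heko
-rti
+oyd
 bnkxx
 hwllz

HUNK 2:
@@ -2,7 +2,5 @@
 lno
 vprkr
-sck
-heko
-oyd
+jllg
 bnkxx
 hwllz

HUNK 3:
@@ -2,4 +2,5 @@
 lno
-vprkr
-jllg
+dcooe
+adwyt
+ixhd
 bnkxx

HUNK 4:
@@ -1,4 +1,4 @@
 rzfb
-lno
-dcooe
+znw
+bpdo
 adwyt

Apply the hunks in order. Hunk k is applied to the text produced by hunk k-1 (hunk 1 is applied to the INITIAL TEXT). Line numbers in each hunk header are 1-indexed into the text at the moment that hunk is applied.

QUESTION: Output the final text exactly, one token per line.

Hunk 1: at line 4 remove [rti] add [oyd] -> 9 lines: rzfb lno vprkr sck heko oyd bnkxx hwllz ole
Hunk 2: at line 2 remove [sck,heko,oyd] add [jllg] -> 7 lines: rzfb lno vprkr jllg bnkxx hwllz ole
Hunk 3: at line 2 remove [vprkr,jllg] add [dcooe,adwyt,ixhd] -> 8 lines: rzfb lno dcooe adwyt ixhd bnkxx hwllz ole
Hunk 4: at line 1 remove [lno,dcooe] add [znw,bpdo] -> 8 lines: rzfb znw bpdo adwyt ixhd bnkxx hwllz ole

Answer: rzfb
znw
bpdo
adwyt
ixhd
bnkxx
hwllz
ole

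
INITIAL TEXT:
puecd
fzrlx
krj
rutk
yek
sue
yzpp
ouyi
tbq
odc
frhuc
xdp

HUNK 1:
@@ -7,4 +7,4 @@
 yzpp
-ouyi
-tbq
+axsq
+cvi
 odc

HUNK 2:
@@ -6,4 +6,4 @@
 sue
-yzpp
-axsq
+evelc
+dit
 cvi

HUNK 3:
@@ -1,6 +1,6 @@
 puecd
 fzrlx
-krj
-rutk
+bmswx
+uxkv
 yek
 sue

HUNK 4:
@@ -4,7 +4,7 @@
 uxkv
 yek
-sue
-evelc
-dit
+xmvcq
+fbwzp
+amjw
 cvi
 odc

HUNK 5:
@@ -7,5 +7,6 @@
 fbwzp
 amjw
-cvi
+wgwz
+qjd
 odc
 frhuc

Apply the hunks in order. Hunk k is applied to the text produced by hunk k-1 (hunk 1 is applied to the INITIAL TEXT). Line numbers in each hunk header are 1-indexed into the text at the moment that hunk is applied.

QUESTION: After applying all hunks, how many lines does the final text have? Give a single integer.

Answer: 13

Derivation:
Hunk 1: at line 7 remove [ouyi,tbq] add [axsq,cvi] -> 12 lines: puecd fzrlx krj rutk yek sue yzpp axsq cvi odc frhuc xdp
Hunk 2: at line 6 remove [yzpp,axsq] add [evelc,dit] -> 12 lines: puecd fzrlx krj rutk yek sue evelc dit cvi odc frhuc xdp
Hunk 3: at line 1 remove [krj,rutk] add [bmswx,uxkv] -> 12 lines: puecd fzrlx bmswx uxkv yek sue evelc dit cvi odc frhuc xdp
Hunk 4: at line 4 remove [sue,evelc,dit] add [xmvcq,fbwzp,amjw] -> 12 lines: puecd fzrlx bmswx uxkv yek xmvcq fbwzp amjw cvi odc frhuc xdp
Hunk 5: at line 7 remove [cvi] add [wgwz,qjd] -> 13 lines: puecd fzrlx bmswx uxkv yek xmvcq fbwzp amjw wgwz qjd odc frhuc xdp
Final line count: 13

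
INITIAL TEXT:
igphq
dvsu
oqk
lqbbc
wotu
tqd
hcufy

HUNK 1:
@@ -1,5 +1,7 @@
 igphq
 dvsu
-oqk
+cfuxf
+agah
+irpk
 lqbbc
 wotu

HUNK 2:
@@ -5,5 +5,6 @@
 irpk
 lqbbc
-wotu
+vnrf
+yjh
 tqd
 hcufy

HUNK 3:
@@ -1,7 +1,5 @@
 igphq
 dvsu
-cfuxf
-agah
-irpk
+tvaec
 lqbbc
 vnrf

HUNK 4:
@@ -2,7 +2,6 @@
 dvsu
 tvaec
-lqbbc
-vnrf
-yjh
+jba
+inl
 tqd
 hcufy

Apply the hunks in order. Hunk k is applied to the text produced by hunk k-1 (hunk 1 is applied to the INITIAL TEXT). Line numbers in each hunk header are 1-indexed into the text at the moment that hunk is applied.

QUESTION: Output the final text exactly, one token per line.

Answer: igphq
dvsu
tvaec
jba
inl
tqd
hcufy

Derivation:
Hunk 1: at line 1 remove [oqk] add [cfuxf,agah,irpk] -> 9 lines: igphq dvsu cfuxf agah irpk lqbbc wotu tqd hcufy
Hunk 2: at line 5 remove [wotu] add [vnrf,yjh] -> 10 lines: igphq dvsu cfuxf agah irpk lqbbc vnrf yjh tqd hcufy
Hunk 3: at line 1 remove [cfuxf,agah,irpk] add [tvaec] -> 8 lines: igphq dvsu tvaec lqbbc vnrf yjh tqd hcufy
Hunk 4: at line 2 remove [lqbbc,vnrf,yjh] add [jba,inl] -> 7 lines: igphq dvsu tvaec jba inl tqd hcufy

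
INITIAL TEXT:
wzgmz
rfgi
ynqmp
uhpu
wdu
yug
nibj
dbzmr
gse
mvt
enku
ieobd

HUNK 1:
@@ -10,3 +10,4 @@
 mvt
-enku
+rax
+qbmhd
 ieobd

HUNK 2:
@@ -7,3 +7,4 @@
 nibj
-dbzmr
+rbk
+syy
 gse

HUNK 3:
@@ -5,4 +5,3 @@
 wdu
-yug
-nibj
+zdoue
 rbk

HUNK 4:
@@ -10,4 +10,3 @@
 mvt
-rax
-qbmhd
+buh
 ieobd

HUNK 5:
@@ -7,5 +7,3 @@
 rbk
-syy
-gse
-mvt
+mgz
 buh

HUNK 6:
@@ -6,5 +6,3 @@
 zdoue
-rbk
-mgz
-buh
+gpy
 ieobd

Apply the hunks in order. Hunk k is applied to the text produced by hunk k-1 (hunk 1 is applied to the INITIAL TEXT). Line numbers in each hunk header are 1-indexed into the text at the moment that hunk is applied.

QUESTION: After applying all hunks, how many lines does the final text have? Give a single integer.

Answer: 8

Derivation:
Hunk 1: at line 10 remove [enku] add [rax,qbmhd] -> 13 lines: wzgmz rfgi ynqmp uhpu wdu yug nibj dbzmr gse mvt rax qbmhd ieobd
Hunk 2: at line 7 remove [dbzmr] add [rbk,syy] -> 14 lines: wzgmz rfgi ynqmp uhpu wdu yug nibj rbk syy gse mvt rax qbmhd ieobd
Hunk 3: at line 5 remove [yug,nibj] add [zdoue] -> 13 lines: wzgmz rfgi ynqmp uhpu wdu zdoue rbk syy gse mvt rax qbmhd ieobd
Hunk 4: at line 10 remove [rax,qbmhd] add [buh] -> 12 lines: wzgmz rfgi ynqmp uhpu wdu zdoue rbk syy gse mvt buh ieobd
Hunk 5: at line 7 remove [syy,gse,mvt] add [mgz] -> 10 lines: wzgmz rfgi ynqmp uhpu wdu zdoue rbk mgz buh ieobd
Hunk 6: at line 6 remove [rbk,mgz,buh] add [gpy] -> 8 lines: wzgmz rfgi ynqmp uhpu wdu zdoue gpy ieobd
Final line count: 8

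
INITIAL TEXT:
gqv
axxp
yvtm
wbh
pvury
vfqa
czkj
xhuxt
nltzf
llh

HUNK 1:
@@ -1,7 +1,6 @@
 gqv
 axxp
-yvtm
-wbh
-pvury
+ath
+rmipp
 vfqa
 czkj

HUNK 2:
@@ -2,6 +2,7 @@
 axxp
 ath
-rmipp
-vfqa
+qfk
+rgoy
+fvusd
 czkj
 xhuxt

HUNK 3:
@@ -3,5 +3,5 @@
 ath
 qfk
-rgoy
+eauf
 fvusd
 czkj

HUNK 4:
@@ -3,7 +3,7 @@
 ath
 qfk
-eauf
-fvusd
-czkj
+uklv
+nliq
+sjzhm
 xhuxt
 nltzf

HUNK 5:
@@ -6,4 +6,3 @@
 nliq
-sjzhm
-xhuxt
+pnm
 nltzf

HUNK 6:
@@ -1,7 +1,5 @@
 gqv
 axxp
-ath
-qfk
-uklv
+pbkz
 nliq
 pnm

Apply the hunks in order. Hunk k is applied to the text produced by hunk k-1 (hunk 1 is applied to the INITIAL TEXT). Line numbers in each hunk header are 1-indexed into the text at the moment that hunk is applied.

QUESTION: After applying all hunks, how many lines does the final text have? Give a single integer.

Answer: 7

Derivation:
Hunk 1: at line 1 remove [yvtm,wbh,pvury] add [ath,rmipp] -> 9 lines: gqv axxp ath rmipp vfqa czkj xhuxt nltzf llh
Hunk 2: at line 2 remove [rmipp,vfqa] add [qfk,rgoy,fvusd] -> 10 lines: gqv axxp ath qfk rgoy fvusd czkj xhuxt nltzf llh
Hunk 3: at line 3 remove [rgoy] add [eauf] -> 10 lines: gqv axxp ath qfk eauf fvusd czkj xhuxt nltzf llh
Hunk 4: at line 3 remove [eauf,fvusd,czkj] add [uklv,nliq,sjzhm] -> 10 lines: gqv axxp ath qfk uklv nliq sjzhm xhuxt nltzf llh
Hunk 5: at line 6 remove [sjzhm,xhuxt] add [pnm] -> 9 lines: gqv axxp ath qfk uklv nliq pnm nltzf llh
Hunk 6: at line 1 remove [ath,qfk,uklv] add [pbkz] -> 7 lines: gqv axxp pbkz nliq pnm nltzf llh
Final line count: 7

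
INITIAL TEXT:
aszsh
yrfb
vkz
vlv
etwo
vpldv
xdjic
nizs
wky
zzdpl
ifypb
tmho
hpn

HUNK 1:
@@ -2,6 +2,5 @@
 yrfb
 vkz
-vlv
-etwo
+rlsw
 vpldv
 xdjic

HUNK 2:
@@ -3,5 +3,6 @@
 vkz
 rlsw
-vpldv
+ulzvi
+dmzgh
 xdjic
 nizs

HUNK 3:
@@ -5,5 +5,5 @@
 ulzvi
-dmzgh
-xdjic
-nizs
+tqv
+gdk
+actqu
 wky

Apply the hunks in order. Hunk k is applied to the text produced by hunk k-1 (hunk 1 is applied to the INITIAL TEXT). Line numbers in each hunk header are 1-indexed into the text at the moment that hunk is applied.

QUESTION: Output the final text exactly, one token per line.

Hunk 1: at line 2 remove [vlv,etwo] add [rlsw] -> 12 lines: aszsh yrfb vkz rlsw vpldv xdjic nizs wky zzdpl ifypb tmho hpn
Hunk 2: at line 3 remove [vpldv] add [ulzvi,dmzgh] -> 13 lines: aszsh yrfb vkz rlsw ulzvi dmzgh xdjic nizs wky zzdpl ifypb tmho hpn
Hunk 3: at line 5 remove [dmzgh,xdjic,nizs] add [tqv,gdk,actqu] -> 13 lines: aszsh yrfb vkz rlsw ulzvi tqv gdk actqu wky zzdpl ifypb tmho hpn

Answer: aszsh
yrfb
vkz
rlsw
ulzvi
tqv
gdk
actqu
wky
zzdpl
ifypb
tmho
hpn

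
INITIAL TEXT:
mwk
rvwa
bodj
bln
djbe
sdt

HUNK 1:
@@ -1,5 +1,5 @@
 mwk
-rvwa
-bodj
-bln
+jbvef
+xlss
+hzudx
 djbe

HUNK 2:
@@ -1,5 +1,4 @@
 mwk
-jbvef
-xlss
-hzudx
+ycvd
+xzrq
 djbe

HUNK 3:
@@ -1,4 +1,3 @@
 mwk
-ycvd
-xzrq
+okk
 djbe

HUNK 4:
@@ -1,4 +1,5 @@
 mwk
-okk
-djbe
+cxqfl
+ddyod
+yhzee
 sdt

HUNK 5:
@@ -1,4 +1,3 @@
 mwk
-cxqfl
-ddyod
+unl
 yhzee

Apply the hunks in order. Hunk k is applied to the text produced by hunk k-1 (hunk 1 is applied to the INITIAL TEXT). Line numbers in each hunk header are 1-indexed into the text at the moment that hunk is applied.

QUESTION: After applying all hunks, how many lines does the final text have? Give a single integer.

Hunk 1: at line 1 remove [rvwa,bodj,bln] add [jbvef,xlss,hzudx] -> 6 lines: mwk jbvef xlss hzudx djbe sdt
Hunk 2: at line 1 remove [jbvef,xlss,hzudx] add [ycvd,xzrq] -> 5 lines: mwk ycvd xzrq djbe sdt
Hunk 3: at line 1 remove [ycvd,xzrq] add [okk] -> 4 lines: mwk okk djbe sdt
Hunk 4: at line 1 remove [okk,djbe] add [cxqfl,ddyod,yhzee] -> 5 lines: mwk cxqfl ddyod yhzee sdt
Hunk 5: at line 1 remove [cxqfl,ddyod] add [unl] -> 4 lines: mwk unl yhzee sdt
Final line count: 4

Answer: 4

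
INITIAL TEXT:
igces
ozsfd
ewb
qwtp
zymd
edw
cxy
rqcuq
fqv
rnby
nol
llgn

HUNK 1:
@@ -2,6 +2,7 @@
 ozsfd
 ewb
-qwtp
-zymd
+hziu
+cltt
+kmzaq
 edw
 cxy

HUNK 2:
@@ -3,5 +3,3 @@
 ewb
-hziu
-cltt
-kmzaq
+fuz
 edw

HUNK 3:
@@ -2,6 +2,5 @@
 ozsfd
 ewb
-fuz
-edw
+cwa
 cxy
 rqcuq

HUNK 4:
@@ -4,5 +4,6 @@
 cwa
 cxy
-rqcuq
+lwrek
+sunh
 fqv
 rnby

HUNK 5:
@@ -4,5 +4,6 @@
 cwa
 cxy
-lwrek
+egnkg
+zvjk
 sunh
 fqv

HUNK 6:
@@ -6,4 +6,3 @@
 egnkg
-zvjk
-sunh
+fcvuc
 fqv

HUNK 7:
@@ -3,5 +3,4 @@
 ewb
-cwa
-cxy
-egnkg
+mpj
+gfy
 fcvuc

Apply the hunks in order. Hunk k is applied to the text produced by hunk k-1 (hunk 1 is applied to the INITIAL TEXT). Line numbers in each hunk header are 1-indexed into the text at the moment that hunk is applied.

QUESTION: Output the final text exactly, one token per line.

Answer: igces
ozsfd
ewb
mpj
gfy
fcvuc
fqv
rnby
nol
llgn

Derivation:
Hunk 1: at line 2 remove [qwtp,zymd] add [hziu,cltt,kmzaq] -> 13 lines: igces ozsfd ewb hziu cltt kmzaq edw cxy rqcuq fqv rnby nol llgn
Hunk 2: at line 3 remove [hziu,cltt,kmzaq] add [fuz] -> 11 lines: igces ozsfd ewb fuz edw cxy rqcuq fqv rnby nol llgn
Hunk 3: at line 2 remove [fuz,edw] add [cwa] -> 10 lines: igces ozsfd ewb cwa cxy rqcuq fqv rnby nol llgn
Hunk 4: at line 4 remove [rqcuq] add [lwrek,sunh] -> 11 lines: igces ozsfd ewb cwa cxy lwrek sunh fqv rnby nol llgn
Hunk 5: at line 4 remove [lwrek] add [egnkg,zvjk] -> 12 lines: igces ozsfd ewb cwa cxy egnkg zvjk sunh fqv rnby nol llgn
Hunk 6: at line 6 remove [zvjk,sunh] add [fcvuc] -> 11 lines: igces ozsfd ewb cwa cxy egnkg fcvuc fqv rnby nol llgn
Hunk 7: at line 3 remove [cwa,cxy,egnkg] add [mpj,gfy] -> 10 lines: igces ozsfd ewb mpj gfy fcvuc fqv rnby nol llgn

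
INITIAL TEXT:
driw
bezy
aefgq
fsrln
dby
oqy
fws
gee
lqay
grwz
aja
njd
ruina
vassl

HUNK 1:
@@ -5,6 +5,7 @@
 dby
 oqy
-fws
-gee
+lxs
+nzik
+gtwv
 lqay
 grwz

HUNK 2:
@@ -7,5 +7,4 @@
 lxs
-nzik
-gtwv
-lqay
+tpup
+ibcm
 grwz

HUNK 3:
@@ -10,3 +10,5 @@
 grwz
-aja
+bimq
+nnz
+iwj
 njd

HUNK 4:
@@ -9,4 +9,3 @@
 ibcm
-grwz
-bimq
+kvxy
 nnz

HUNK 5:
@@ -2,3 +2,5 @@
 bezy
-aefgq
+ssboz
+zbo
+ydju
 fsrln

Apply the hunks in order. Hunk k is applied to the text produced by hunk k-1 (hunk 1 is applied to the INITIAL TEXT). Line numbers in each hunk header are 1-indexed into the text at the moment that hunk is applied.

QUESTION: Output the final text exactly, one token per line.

Answer: driw
bezy
ssboz
zbo
ydju
fsrln
dby
oqy
lxs
tpup
ibcm
kvxy
nnz
iwj
njd
ruina
vassl

Derivation:
Hunk 1: at line 5 remove [fws,gee] add [lxs,nzik,gtwv] -> 15 lines: driw bezy aefgq fsrln dby oqy lxs nzik gtwv lqay grwz aja njd ruina vassl
Hunk 2: at line 7 remove [nzik,gtwv,lqay] add [tpup,ibcm] -> 14 lines: driw bezy aefgq fsrln dby oqy lxs tpup ibcm grwz aja njd ruina vassl
Hunk 3: at line 10 remove [aja] add [bimq,nnz,iwj] -> 16 lines: driw bezy aefgq fsrln dby oqy lxs tpup ibcm grwz bimq nnz iwj njd ruina vassl
Hunk 4: at line 9 remove [grwz,bimq] add [kvxy] -> 15 lines: driw bezy aefgq fsrln dby oqy lxs tpup ibcm kvxy nnz iwj njd ruina vassl
Hunk 5: at line 2 remove [aefgq] add [ssboz,zbo,ydju] -> 17 lines: driw bezy ssboz zbo ydju fsrln dby oqy lxs tpup ibcm kvxy nnz iwj njd ruina vassl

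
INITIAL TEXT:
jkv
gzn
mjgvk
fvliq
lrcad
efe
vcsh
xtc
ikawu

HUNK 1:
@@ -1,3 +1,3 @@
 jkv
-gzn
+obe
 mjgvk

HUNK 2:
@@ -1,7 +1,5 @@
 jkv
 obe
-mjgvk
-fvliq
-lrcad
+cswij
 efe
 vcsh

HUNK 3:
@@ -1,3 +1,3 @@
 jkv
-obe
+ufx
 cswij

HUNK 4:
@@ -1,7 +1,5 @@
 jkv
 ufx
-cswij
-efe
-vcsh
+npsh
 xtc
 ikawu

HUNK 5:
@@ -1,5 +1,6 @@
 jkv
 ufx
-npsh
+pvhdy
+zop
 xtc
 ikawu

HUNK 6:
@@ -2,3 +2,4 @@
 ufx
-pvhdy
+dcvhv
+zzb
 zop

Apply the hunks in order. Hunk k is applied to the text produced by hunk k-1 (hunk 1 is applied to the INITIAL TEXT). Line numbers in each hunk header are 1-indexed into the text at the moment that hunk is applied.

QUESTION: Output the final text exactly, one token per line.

Answer: jkv
ufx
dcvhv
zzb
zop
xtc
ikawu

Derivation:
Hunk 1: at line 1 remove [gzn] add [obe] -> 9 lines: jkv obe mjgvk fvliq lrcad efe vcsh xtc ikawu
Hunk 2: at line 1 remove [mjgvk,fvliq,lrcad] add [cswij] -> 7 lines: jkv obe cswij efe vcsh xtc ikawu
Hunk 3: at line 1 remove [obe] add [ufx] -> 7 lines: jkv ufx cswij efe vcsh xtc ikawu
Hunk 4: at line 1 remove [cswij,efe,vcsh] add [npsh] -> 5 lines: jkv ufx npsh xtc ikawu
Hunk 5: at line 1 remove [npsh] add [pvhdy,zop] -> 6 lines: jkv ufx pvhdy zop xtc ikawu
Hunk 6: at line 2 remove [pvhdy] add [dcvhv,zzb] -> 7 lines: jkv ufx dcvhv zzb zop xtc ikawu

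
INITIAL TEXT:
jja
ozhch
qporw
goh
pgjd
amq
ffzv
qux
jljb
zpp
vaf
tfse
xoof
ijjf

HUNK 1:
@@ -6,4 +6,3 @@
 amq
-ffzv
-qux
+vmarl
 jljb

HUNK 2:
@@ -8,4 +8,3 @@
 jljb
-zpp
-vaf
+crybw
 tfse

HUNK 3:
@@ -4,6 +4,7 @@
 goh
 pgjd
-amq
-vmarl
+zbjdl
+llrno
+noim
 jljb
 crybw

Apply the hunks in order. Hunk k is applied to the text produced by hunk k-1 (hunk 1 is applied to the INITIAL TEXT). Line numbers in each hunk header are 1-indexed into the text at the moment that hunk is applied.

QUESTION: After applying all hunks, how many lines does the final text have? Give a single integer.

Hunk 1: at line 6 remove [ffzv,qux] add [vmarl] -> 13 lines: jja ozhch qporw goh pgjd amq vmarl jljb zpp vaf tfse xoof ijjf
Hunk 2: at line 8 remove [zpp,vaf] add [crybw] -> 12 lines: jja ozhch qporw goh pgjd amq vmarl jljb crybw tfse xoof ijjf
Hunk 3: at line 4 remove [amq,vmarl] add [zbjdl,llrno,noim] -> 13 lines: jja ozhch qporw goh pgjd zbjdl llrno noim jljb crybw tfse xoof ijjf
Final line count: 13

Answer: 13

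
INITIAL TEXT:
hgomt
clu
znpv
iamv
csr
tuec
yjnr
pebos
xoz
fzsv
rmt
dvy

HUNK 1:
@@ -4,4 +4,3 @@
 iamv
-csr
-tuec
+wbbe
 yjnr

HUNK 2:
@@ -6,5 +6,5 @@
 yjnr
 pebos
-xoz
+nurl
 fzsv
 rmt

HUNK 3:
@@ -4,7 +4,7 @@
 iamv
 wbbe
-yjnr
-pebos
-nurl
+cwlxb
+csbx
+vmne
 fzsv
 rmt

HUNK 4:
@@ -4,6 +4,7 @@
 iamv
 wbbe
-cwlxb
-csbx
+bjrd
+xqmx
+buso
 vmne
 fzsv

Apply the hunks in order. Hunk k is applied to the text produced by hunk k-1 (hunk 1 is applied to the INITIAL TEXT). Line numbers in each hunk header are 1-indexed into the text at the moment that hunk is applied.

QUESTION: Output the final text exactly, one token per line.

Answer: hgomt
clu
znpv
iamv
wbbe
bjrd
xqmx
buso
vmne
fzsv
rmt
dvy

Derivation:
Hunk 1: at line 4 remove [csr,tuec] add [wbbe] -> 11 lines: hgomt clu znpv iamv wbbe yjnr pebos xoz fzsv rmt dvy
Hunk 2: at line 6 remove [xoz] add [nurl] -> 11 lines: hgomt clu znpv iamv wbbe yjnr pebos nurl fzsv rmt dvy
Hunk 3: at line 4 remove [yjnr,pebos,nurl] add [cwlxb,csbx,vmne] -> 11 lines: hgomt clu znpv iamv wbbe cwlxb csbx vmne fzsv rmt dvy
Hunk 4: at line 4 remove [cwlxb,csbx] add [bjrd,xqmx,buso] -> 12 lines: hgomt clu znpv iamv wbbe bjrd xqmx buso vmne fzsv rmt dvy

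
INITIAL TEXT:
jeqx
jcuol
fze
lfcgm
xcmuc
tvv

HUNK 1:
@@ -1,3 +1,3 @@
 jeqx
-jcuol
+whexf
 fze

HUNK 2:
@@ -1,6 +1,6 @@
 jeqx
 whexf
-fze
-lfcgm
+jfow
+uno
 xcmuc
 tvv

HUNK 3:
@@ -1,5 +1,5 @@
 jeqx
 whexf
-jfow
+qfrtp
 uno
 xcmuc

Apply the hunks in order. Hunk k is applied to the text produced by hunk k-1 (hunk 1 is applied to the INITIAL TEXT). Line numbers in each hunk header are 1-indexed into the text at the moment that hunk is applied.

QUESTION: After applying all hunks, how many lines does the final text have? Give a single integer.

Answer: 6

Derivation:
Hunk 1: at line 1 remove [jcuol] add [whexf] -> 6 lines: jeqx whexf fze lfcgm xcmuc tvv
Hunk 2: at line 1 remove [fze,lfcgm] add [jfow,uno] -> 6 lines: jeqx whexf jfow uno xcmuc tvv
Hunk 3: at line 1 remove [jfow] add [qfrtp] -> 6 lines: jeqx whexf qfrtp uno xcmuc tvv
Final line count: 6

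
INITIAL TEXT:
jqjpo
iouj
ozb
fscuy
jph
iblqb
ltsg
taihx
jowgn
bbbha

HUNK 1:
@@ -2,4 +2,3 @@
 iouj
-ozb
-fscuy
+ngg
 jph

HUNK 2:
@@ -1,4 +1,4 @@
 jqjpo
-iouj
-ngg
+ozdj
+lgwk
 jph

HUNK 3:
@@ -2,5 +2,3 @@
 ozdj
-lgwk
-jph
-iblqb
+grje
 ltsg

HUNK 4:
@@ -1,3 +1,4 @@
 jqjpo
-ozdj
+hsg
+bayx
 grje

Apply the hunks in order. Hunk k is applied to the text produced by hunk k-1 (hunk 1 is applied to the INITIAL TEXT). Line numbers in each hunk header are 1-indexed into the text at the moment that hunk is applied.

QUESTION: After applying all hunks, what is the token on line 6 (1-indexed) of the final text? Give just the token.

Hunk 1: at line 2 remove [ozb,fscuy] add [ngg] -> 9 lines: jqjpo iouj ngg jph iblqb ltsg taihx jowgn bbbha
Hunk 2: at line 1 remove [iouj,ngg] add [ozdj,lgwk] -> 9 lines: jqjpo ozdj lgwk jph iblqb ltsg taihx jowgn bbbha
Hunk 3: at line 2 remove [lgwk,jph,iblqb] add [grje] -> 7 lines: jqjpo ozdj grje ltsg taihx jowgn bbbha
Hunk 4: at line 1 remove [ozdj] add [hsg,bayx] -> 8 lines: jqjpo hsg bayx grje ltsg taihx jowgn bbbha
Final line 6: taihx

Answer: taihx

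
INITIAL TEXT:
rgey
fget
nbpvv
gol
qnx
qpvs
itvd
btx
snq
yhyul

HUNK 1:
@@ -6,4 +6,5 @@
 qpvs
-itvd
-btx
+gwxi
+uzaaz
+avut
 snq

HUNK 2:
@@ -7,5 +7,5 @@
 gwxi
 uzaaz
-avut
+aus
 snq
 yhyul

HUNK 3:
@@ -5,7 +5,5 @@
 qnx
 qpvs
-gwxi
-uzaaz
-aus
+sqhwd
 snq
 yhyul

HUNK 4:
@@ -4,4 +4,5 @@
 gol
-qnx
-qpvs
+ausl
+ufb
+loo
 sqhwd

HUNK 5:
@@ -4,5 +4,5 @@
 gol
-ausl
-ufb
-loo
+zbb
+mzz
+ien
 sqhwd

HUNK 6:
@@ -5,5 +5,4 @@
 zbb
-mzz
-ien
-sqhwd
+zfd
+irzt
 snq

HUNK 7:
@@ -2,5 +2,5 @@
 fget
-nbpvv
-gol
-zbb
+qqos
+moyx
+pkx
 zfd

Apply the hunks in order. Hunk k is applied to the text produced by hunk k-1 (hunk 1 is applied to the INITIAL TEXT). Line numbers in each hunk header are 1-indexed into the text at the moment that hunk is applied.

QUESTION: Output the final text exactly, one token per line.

Hunk 1: at line 6 remove [itvd,btx] add [gwxi,uzaaz,avut] -> 11 lines: rgey fget nbpvv gol qnx qpvs gwxi uzaaz avut snq yhyul
Hunk 2: at line 7 remove [avut] add [aus] -> 11 lines: rgey fget nbpvv gol qnx qpvs gwxi uzaaz aus snq yhyul
Hunk 3: at line 5 remove [gwxi,uzaaz,aus] add [sqhwd] -> 9 lines: rgey fget nbpvv gol qnx qpvs sqhwd snq yhyul
Hunk 4: at line 4 remove [qnx,qpvs] add [ausl,ufb,loo] -> 10 lines: rgey fget nbpvv gol ausl ufb loo sqhwd snq yhyul
Hunk 5: at line 4 remove [ausl,ufb,loo] add [zbb,mzz,ien] -> 10 lines: rgey fget nbpvv gol zbb mzz ien sqhwd snq yhyul
Hunk 6: at line 5 remove [mzz,ien,sqhwd] add [zfd,irzt] -> 9 lines: rgey fget nbpvv gol zbb zfd irzt snq yhyul
Hunk 7: at line 2 remove [nbpvv,gol,zbb] add [qqos,moyx,pkx] -> 9 lines: rgey fget qqos moyx pkx zfd irzt snq yhyul

Answer: rgey
fget
qqos
moyx
pkx
zfd
irzt
snq
yhyul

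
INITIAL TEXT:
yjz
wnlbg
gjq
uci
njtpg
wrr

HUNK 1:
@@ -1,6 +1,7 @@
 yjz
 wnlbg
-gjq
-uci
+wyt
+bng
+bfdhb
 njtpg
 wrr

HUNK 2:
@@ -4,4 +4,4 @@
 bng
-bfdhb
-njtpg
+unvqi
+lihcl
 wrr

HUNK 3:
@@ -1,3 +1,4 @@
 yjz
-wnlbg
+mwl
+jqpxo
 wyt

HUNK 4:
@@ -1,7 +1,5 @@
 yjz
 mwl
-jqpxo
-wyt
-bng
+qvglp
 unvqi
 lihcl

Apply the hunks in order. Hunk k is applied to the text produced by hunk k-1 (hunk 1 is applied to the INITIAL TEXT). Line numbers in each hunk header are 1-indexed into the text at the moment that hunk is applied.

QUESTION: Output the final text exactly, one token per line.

Answer: yjz
mwl
qvglp
unvqi
lihcl
wrr

Derivation:
Hunk 1: at line 1 remove [gjq,uci] add [wyt,bng,bfdhb] -> 7 lines: yjz wnlbg wyt bng bfdhb njtpg wrr
Hunk 2: at line 4 remove [bfdhb,njtpg] add [unvqi,lihcl] -> 7 lines: yjz wnlbg wyt bng unvqi lihcl wrr
Hunk 3: at line 1 remove [wnlbg] add [mwl,jqpxo] -> 8 lines: yjz mwl jqpxo wyt bng unvqi lihcl wrr
Hunk 4: at line 1 remove [jqpxo,wyt,bng] add [qvglp] -> 6 lines: yjz mwl qvglp unvqi lihcl wrr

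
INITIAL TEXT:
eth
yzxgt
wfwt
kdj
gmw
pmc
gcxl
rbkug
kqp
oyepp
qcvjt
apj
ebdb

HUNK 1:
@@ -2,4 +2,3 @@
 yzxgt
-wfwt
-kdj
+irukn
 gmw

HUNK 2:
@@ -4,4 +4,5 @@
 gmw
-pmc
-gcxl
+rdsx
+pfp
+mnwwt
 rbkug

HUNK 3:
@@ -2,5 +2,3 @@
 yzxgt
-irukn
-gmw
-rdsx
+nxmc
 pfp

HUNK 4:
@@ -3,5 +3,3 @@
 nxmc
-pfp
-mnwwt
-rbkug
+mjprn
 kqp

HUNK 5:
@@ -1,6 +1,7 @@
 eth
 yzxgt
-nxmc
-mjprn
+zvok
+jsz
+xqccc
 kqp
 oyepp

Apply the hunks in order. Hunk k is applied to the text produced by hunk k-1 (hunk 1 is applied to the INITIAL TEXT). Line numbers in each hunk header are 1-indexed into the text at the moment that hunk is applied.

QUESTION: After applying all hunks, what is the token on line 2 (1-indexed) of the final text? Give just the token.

Hunk 1: at line 2 remove [wfwt,kdj] add [irukn] -> 12 lines: eth yzxgt irukn gmw pmc gcxl rbkug kqp oyepp qcvjt apj ebdb
Hunk 2: at line 4 remove [pmc,gcxl] add [rdsx,pfp,mnwwt] -> 13 lines: eth yzxgt irukn gmw rdsx pfp mnwwt rbkug kqp oyepp qcvjt apj ebdb
Hunk 3: at line 2 remove [irukn,gmw,rdsx] add [nxmc] -> 11 lines: eth yzxgt nxmc pfp mnwwt rbkug kqp oyepp qcvjt apj ebdb
Hunk 4: at line 3 remove [pfp,mnwwt,rbkug] add [mjprn] -> 9 lines: eth yzxgt nxmc mjprn kqp oyepp qcvjt apj ebdb
Hunk 5: at line 1 remove [nxmc,mjprn] add [zvok,jsz,xqccc] -> 10 lines: eth yzxgt zvok jsz xqccc kqp oyepp qcvjt apj ebdb
Final line 2: yzxgt

Answer: yzxgt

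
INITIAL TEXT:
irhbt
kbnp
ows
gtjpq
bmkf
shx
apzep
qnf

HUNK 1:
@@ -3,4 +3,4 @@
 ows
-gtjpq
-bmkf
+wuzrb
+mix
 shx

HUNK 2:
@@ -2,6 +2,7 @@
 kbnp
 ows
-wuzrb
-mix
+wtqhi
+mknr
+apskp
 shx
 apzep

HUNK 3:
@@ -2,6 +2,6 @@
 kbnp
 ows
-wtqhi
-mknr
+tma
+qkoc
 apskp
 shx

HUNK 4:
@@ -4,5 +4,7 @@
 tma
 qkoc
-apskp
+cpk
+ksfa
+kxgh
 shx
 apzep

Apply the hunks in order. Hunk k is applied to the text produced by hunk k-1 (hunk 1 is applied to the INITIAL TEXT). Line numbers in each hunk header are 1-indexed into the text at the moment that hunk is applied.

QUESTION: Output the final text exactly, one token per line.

Hunk 1: at line 3 remove [gtjpq,bmkf] add [wuzrb,mix] -> 8 lines: irhbt kbnp ows wuzrb mix shx apzep qnf
Hunk 2: at line 2 remove [wuzrb,mix] add [wtqhi,mknr,apskp] -> 9 lines: irhbt kbnp ows wtqhi mknr apskp shx apzep qnf
Hunk 3: at line 2 remove [wtqhi,mknr] add [tma,qkoc] -> 9 lines: irhbt kbnp ows tma qkoc apskp shx apzep qnf
Hunk 4: at line 4 remove [apskp] add [cpk,ksfa,kxgh] -> 11 lines: irhbt kbnp ows tma qkoc cpk ksfa kxgh shx apzep qnf

Answer: irhbt
kbnp
ows
tma
qkoc
cpk
ksfa
kxgh
shx
apzep
qnf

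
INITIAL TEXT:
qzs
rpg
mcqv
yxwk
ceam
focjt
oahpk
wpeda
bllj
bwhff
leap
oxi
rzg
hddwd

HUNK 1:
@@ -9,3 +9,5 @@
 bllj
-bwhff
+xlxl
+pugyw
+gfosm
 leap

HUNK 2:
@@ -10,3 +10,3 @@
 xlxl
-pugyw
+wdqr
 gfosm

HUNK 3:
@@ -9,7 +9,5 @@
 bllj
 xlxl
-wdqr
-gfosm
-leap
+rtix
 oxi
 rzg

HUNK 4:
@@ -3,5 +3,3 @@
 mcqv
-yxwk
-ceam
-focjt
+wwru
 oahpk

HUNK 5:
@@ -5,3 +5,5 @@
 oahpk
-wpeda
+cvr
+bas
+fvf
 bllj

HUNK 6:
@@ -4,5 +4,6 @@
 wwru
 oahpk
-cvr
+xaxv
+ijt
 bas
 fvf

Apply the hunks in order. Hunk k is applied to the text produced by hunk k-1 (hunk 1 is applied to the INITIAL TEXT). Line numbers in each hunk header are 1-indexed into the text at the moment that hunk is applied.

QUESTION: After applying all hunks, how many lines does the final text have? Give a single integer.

Hunk 1: at line 9 remove [bwhff] add [xlxl,pugyw,gfosm] -> 16 lines: qzs rpg mcqv yxwk ceam focjt oahpk wpeda bllj xlxl pugyw gfosm leap oxi rzg hddwd
Hunk 2: at line 10 remove [pugyw] add [wdqr] -> 16 lines: qzs rpg mcqv yxwk ceam focjt oahpk wpeda bllj xlxl wdqr gfosm leap oxi rzg hddwd
Hunk 3: at line 9 remove [wdqr,gfosm,leap] add [rtix] -> 14 lines: qzs rpg mcqv yxwk ceam focjt oahpk wpeda bllj xlxl rtix oxi rzg hddwd
Hunk 4: at line 3 remove [yxwk,ceam,focjt] add [wwru] -> 12 lines: qzs rpg mcqv wwru oahpk wpeda bllj xlxl rtix oxi rzg hddwd
Hunk 5: at line 5 remove [wpeda] add [cvr,bas,fvf] -> 14 lines: qzs rpg mcqv wwru oahpk cvr bas fvf bllj xlxl rtix oxi rzg hddwd
Hunk 6: at line 4 remove [cvr] add [xaxv,ijt] -> 15 lines: qzs rpg mcqv wwru oahpk xaxv ijt bas fvf bllj xlxl rtix oxi rzg hddwd
Final line count: 15

Answer: 15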